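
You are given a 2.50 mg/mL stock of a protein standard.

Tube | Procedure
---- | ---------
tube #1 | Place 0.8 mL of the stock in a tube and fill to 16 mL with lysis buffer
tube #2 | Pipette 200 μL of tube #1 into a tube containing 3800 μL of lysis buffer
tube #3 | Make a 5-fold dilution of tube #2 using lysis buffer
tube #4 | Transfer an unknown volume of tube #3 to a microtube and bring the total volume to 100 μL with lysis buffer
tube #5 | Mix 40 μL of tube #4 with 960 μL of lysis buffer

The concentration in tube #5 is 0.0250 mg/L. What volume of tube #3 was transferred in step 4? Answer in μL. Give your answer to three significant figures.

50.0 μL

Step 1: 0.8 mL brought to 16 mL → factor 16/0.8 = 20
Step 2: 200 μL + 3800 μL = 4000 μL total → factor 4000/200 = 20
Step 3: 5-fold → factor 5
Step 4: v brought to 100 μL → factor = 100 μL/v
Step 5: 40 μL + 960 μL = 1000 μL total → factor 1000/40 = 25
Product of known-step factors = 50000
Overall factor = 2.50 mg/mL / (0.0250 mg/L) = 1 × 10^5
Step-4 factor = 1 × 10^5 / 50000 = 2
v = 100 μL / 2 = 50.0 μL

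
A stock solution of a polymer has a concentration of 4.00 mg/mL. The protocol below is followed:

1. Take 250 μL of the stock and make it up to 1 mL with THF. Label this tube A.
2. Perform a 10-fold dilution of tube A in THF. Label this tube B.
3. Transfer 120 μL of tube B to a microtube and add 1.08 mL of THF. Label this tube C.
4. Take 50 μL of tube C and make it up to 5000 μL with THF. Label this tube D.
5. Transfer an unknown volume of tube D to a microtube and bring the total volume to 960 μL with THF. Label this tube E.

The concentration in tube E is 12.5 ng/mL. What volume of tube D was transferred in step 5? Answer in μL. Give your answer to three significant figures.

120 μL

Step 1: 250 μL brought to 1 mL → factor 1000/250 = 4
Step 2: 10-fold → factor 10
Step 3: 120 μL + 1.08 mL = 1200 μL total → factor 1200/120 = 10
Step 4: 50 μL brought to 5000 μL → factor 5000/50 = 100
Step 5: v brought to 960 μL → factor = 960 μL/v
Product of known-step factors = 40000
Overall factor = 4.00 mg/mL / (12.5 ng/mL) = 3.2 × 10^5
Step-5 factor = 3.2 × 10^5 / 40000 = 8
v = 960 μL / 8 = 120 μL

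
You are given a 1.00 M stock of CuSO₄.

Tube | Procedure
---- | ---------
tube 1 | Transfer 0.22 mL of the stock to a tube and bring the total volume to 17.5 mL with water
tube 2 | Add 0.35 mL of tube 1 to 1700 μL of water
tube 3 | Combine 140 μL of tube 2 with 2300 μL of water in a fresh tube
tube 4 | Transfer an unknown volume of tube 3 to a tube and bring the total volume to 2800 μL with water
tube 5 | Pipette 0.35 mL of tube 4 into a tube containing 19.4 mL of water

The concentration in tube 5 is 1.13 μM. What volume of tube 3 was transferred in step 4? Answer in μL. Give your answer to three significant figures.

1.45 × 10^3 μL

Step 1: 0.22 mL brought to 17.5 mL → factor 17.5/0.22 = 79.545
Step 2: 0.35 mL + 1700 μL = 2.05 mL total → factor 2.05/0.35 = 5.8571
Step 3: 140 μL + 2300 μL = 2440 μL total → factor 2440/140 = 17.429
Step 4: v brought to 2800 μL → factor = 2800 μL/v
Step 5: 0.35 mL + 19.4 mL = 19.75 mL total → factor 19.75/0.35 = 56.429
Product of known-step factors = 4.5821 × 10^5
Overall factor = 1.00 M / (1.13 μM) = 8.8496 × 10^5
Step-4 factor = 8.8496 × 10^5 / 4.5821 × 10^5 = 1.9313
v = 2800 μL / 1.9313 = 1.45 × 10^3 μL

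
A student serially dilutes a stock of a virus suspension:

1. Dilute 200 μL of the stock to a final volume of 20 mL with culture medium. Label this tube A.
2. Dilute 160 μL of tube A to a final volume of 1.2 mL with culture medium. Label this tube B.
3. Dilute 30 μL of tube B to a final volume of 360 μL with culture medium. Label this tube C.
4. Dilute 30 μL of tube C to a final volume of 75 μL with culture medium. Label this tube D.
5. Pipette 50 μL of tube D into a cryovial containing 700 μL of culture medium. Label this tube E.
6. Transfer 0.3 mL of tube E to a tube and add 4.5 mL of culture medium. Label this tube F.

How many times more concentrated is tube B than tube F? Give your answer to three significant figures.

Step 1: 200 μL brought to 20 mL → factor 20000/200 = 100
Step 2: 160 μL brought to 1.2 mL → factor 1200/160 = 7.5
Step 3: 30 μL brought to 360 μL → factor 360/30 = 12
Step 4: 30 μL brought to 75 μL → factor 75/30 = 2.5
Step 5: 50 μL + 700 μL = 750 μL total → factor 750/50 = 15
Step 6: 0.3 mL + 4.5 mL = 4.8 mL total → factor 4.8/0.3 = 16
Dilution factor to tube B = 750; to tube F = 5.4 × 10^6
[tube B]/[tube F] = (factor to tube F)/(factor to tube B) = 5.4 × 10^6/750 = 7.20 × 10^3

7.20 × 10^3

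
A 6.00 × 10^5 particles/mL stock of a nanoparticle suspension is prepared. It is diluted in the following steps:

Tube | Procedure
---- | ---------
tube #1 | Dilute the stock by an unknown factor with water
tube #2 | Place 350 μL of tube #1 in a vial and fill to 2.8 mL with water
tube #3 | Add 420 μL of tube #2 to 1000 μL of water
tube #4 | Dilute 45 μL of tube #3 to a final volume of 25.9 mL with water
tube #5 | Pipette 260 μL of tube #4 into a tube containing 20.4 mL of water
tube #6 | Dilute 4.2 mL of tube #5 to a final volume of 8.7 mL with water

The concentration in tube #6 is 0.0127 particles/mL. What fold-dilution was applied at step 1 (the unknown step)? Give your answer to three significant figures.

Step 1: unknown factor x
Step 2: 350 μL brought to 2.8 mL → factor 2800/350 = 8
Step 3: 420 μL + 1000 μL = 1420 μL total → factor 1420/420 = 3.381
Step 4: 45 μL brought to 25.9 mL → factor 25900/45 = 575.56
Step 5: 260 μL + 20.4 mL = 20660 μL total → factor 20660/260 = 79.462
Step 6: 4.2 mL brought to 8.7 mL → factor 8.7/4.2 = 2.0714
Product of known-step factors = 2.5624 × 10^6
Overall factor = 6.00 × 10^5 particles/mL / (0.0127 particles/mL) = 4.7244 × 10^7
x = 4.7244 × 10^7 / 2.5624 × 10^6 = 18.4

18.4-fold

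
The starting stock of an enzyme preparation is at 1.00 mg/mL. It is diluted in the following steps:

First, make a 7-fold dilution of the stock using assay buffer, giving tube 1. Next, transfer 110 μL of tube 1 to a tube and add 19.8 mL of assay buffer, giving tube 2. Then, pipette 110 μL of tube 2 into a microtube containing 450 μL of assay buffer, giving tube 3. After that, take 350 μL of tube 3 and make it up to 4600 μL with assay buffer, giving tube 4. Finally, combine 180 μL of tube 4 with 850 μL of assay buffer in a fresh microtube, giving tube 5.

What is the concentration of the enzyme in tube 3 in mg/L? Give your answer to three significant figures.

0.155 mg/L

Step 1: 7-fold → factor 7
Step 2: 110 μL + 19.8 mL = 19910 μL total → factor 19910/110 = 181
Step 3: 110 μL + 450 μL = 560 μL total → factor 560/110 = 5.0909
Dilution factor through tube 3 = 7 × 181 × 5.0909 = 6450.2
[tube 3] = 1.00 mg/mL / 6450.2 = 0.0001550 mg/mL = 0.155 mg/L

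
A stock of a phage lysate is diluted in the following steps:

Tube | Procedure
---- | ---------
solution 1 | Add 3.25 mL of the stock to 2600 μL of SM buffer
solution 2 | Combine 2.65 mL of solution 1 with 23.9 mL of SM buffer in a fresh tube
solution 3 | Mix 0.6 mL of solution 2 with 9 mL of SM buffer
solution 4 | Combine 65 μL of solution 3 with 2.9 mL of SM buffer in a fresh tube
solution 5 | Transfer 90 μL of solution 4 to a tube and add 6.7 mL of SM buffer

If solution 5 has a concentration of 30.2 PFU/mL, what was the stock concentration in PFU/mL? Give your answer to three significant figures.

3.00 × 10^7 PFU/mL

Step 1: 3.25 mL + 2600 μL = 5.85 mL total → factor 5.85/3.25 = 1.8
Step 2: 2.65 mL + 23.9 mL = 26.55 mL total → factor 26.55/2.65 = 10.019
Step 3: 0.6 mL + 9 mL = 9.6 mL total → factor 9.6/0.6 = 16
Step 4: 65 μL + 2.9 mL = 2965 μL total → factor 2965/65 = 45.615
Step 5: 90 μL + 6.7 mL = 6790 μL total → factor 6790/90 = 75.444
Overall dilution factor = 1.8 × 10.019 × 16 × 45.615 × 75.444 = 9.93 × 10^5
Stock = 30.2 PFU/mL × 9.93 × 10^5 = 3.00 × 10^7 PFU/mL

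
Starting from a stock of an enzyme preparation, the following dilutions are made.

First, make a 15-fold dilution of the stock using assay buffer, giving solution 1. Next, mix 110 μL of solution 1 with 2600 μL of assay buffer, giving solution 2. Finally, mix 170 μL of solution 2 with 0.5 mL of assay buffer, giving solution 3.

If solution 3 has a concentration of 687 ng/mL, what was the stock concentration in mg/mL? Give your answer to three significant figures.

Step 1: 15-fold → factor 15
Step 2: 110 μL + 2600 μL = 2710 μL total → factor 2710/110 = 24.636
Step 3: 170 μL + 0.5 mL = 670 μL total → factor 670/170 = 3.9412
Overall dilution factor = 15 × 24.636 × 3.9412 = 1456.4
Stock = 687 ng/mL × 1456.4 = 1.001 × 10^6 ng/mL = 1.00 mg/mL

1.00 mg/mL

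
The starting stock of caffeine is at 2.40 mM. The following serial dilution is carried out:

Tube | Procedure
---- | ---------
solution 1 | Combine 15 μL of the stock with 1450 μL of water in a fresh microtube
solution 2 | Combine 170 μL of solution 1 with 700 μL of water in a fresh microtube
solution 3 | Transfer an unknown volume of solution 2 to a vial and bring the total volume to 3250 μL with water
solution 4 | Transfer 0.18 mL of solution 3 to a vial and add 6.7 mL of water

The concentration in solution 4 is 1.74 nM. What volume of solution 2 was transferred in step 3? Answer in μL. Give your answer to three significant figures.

45.0 μL

Step 1: 15 μL + 1450 μL = 1465 μL total → factor 1465/15 = 97.667
Step 2: 170 μL + 700 μL = 870 μL total → factor 870/170 = 5.1176
Step 3: v brought to 3250 μL → factor = 3250 μL/v
Step 4: 0.18 mL + 6.7 mL = 6.88 mL total → factor 6.88/0.18 = 38.222
Product of known-step factors = 19104
Overall factor = 2.40 mM / (1.74 nM) = 1.3793 × 10^6
Step-3 factor = 1.3793 × 10^6 / 19104 = 72.199
v = 3250 μL / 72.199 = 45.0 μL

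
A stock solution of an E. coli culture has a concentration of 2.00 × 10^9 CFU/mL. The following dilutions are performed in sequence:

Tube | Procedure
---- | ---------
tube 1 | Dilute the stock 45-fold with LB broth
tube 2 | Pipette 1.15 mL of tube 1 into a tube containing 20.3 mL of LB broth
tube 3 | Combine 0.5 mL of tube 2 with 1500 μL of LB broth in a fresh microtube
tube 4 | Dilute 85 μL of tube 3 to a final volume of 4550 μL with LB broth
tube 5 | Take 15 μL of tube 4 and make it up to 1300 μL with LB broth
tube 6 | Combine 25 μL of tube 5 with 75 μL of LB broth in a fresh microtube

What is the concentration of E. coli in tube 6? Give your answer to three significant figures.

32.1 CFU/mL

Step 1: 45-fold → factor 45
Step 2: 1.15 mL + 20.3 mL = 21.45 mL total → factor 21.45/1.15 = 18.652
Step 3: 0.5 mL + 1500 μL = 2 mL total → factor 2/0.5 = 4
Step 4: 85 μL brought to 4550 μL → factor 4550/85 = 53.529
Step 5: 15 μL brought to 1300 μL → factor 1300/15 = 86.667
Step 6: 25 μL + 75 μL = 100 μL total → factor 100/25 = 4
Overall dilution factor = 45 × 18.652 × 4 × 53.529 × 86.667 × 4 = 6.2303 × 10^7
Final = 2.00 × 10^9 CFU/mL / 6.2303 × 10^7 = 32.1 CFU/mL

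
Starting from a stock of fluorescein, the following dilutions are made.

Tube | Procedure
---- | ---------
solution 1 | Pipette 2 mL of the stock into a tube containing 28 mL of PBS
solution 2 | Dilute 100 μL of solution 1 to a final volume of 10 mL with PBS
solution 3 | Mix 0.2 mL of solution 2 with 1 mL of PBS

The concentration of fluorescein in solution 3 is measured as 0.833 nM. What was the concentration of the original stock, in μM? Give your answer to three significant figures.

Step 1: 2 mL + 28 mL = 30 mL total → factor 30/2 = 15
Step 2: 100 μL brought to 10 mL → factor 10000/100 = 100
Step 3: 0.2 mL + 1 mL = 1.2 mL total → factor 1.2/0.2 = 6
Overall dilution factor = 15 × 100 × 6 = 9000
Stock = 0.833 nM × 9000 = 7497 nM = 7.50 μM

7.50 μM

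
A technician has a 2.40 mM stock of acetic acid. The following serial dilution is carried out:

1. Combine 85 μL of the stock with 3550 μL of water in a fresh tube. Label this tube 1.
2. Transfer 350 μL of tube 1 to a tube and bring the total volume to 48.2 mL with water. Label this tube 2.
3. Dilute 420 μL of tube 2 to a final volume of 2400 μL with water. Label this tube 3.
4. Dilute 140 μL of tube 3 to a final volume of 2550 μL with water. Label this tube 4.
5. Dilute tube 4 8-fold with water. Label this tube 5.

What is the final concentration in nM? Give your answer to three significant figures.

Step 1: 85 μL + 3550 μL = 3635 μL total → factor 3635/85 = 42.765
Step 2: 350 μL brought to 48.2 mL → factor 48200/350 = 137.71
Step 3: 420 μL brought to 2400 μL → factor 2400/420 = 5.7143
Step 4: 140 μL brought to 2550 μL → factor 2550/140 = 18.214
Step 5: 8-fold → factor 8
Overall dilution factor = 42.765 × 137.71 × 5.7143 × 18.214 × 8 = 4.9038 × 10^6
Final = 2.40 mM / 4.9038 × 10^6 = 4.894 × 10^-7 mM = 0.489 nM

0.489 nM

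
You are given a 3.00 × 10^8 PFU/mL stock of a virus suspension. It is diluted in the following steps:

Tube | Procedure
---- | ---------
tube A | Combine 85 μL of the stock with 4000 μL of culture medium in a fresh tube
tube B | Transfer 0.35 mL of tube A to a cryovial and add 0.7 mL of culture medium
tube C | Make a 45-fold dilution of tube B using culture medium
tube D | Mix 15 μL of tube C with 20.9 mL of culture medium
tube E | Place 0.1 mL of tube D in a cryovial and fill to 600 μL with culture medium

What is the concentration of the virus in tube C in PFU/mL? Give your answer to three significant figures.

4.62 × 10^4 PFU/mL

Step 1: 85 μL + 4000 μL = 4085 μL total → factor 4085/85 = 48.059
Step 2: 0.35 mL + 0.7 mL = 1.05 mL total → factor 1.05/0.35 = 3
Step 3: 45-fold → factor 45
Dilution factor through tube C = 48.059 × 3 × 45 = 6487.9
[tube C] = 3.00 × 10^8 PFU/mL / 6487.9 = 4.62 × 10^4 PFU/mL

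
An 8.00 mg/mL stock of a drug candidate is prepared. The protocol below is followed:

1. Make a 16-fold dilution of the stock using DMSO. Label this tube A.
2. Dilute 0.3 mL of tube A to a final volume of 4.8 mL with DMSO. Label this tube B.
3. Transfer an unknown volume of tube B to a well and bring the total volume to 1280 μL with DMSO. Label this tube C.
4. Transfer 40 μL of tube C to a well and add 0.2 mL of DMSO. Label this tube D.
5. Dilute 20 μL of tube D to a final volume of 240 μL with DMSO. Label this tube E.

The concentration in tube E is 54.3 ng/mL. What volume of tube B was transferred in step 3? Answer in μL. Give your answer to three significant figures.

Step 1: 16-fold → factor 16
Step 2: 0.3 mL brought to 4.8 mL → factor 4.8/0.3 = 16
Step 3: v brought to 1280 μL → factor = 1280 μL/v
Step 4: 40 μL + 0.2 mL = 240 μL total → factor 240/40 = 6
Step 5: 20 μL brought to 240 μL → factor 240/20 = 12
Product of known-step factors = 18432
Overall factor = 8.00 mg/mL / (54.3 ng/mL) = 1.4733 × 10^5
Step-3 factor = 1.4733 × 10^5 / 18432 = 7.9931
v = 1280 μL / 7.9931 = 160 μL

160 μL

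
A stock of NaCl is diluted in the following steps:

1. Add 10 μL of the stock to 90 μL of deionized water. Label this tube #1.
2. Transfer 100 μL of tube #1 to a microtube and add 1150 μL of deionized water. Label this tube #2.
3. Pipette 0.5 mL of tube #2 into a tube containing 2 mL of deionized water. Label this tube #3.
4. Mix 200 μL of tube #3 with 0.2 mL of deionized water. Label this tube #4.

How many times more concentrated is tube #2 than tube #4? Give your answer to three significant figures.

Step 1: 10 μL + 90 μL = 100 μL total → factor 100/10 = 10
Step 2: 100 μL + 1150 μL = 1250 μL total → factor 1250/100 = 12.5
Step 3: 0.5 mL + 2 mL = 2.5 mL total → factor 2.5/0.5 = 5
Step 4: 200 μL + 0.2 mL = 400 μL total → factor 400/200 = 2
Dilution factor to tube #2 = 125; to tube #4 = 1250
[tube #2]/[tube #4] = (factor to tube #4)/(factor to tube #2) = 1250/125 = 10.0

10.0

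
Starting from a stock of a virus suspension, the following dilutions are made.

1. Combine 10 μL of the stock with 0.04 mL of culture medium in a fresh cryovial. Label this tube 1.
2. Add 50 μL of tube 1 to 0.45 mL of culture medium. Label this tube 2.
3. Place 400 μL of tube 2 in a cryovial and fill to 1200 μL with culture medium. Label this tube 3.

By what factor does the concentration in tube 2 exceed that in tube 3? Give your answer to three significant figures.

Step 1: 10 μL + 0.04 mL = 50 μL total → factor 50/10 = 5
Step 2: 50 μL + 0.45 mL = 500 μL total → factor 500/50 = 10
Step 3: 400 μL brought to 1200 μL → factor 1200/400 = 3
Dilution factor to tube 2 = 50; to tube 3 = 150
[tube 2]/[tube 3] = (factor to tube 3)/(factor to tube 2) = 150/50 = 3.00

3.00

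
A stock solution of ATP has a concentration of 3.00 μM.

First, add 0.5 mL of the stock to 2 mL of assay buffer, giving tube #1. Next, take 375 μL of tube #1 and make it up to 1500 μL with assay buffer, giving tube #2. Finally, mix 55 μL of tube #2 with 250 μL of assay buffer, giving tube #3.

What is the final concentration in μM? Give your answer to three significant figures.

Step 1: 0.5 mL + 2 mL = 2.5 mL total → factor 2.5/0.5 = 5
Step 2: 375 μL brought to 1500 μL → factor 1500/375 = 4
Step 3: 55 μL + 250 μL = 305 μL total → factor 305/55 = 5.5455
Overall dilution factor = 5 × 4 × 5.5455 = 110.91
Final = 3.00 μM / 110.91 = 0.0270 μM

0.0270 μM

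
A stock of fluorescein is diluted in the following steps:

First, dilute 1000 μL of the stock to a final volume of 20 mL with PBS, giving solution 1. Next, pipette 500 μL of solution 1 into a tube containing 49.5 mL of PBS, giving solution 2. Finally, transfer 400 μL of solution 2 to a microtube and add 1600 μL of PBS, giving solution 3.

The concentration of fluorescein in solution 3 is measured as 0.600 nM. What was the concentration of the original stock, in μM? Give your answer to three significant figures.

Step 1: 1000 μL brought to 20 mL → factor 20000/1000 = 20
Step 2: 500 μL + 49.5 mL = 50000 μL total → factor 50000/500 = 100
Step 3: 400 μL + 1600 μL = 2000 μL total → factor 2000/400 = 5
Overall dilution factor = 20 × 100 × 5 = 10000
Stock = 0.600 nM × 10000 = 6000 nM = 6.00 μM

6.00 μM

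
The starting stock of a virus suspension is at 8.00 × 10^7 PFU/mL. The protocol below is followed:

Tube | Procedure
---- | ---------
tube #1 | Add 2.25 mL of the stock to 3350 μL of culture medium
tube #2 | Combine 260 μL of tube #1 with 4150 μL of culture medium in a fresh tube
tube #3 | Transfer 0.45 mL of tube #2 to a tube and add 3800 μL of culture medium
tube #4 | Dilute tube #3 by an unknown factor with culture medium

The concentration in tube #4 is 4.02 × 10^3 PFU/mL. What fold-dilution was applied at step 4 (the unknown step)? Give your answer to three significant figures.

49.9-fold

Step 1: 2.25 mL + 3350 μL = 5.6 mL total → factor 5.6/2.25 = 2.4889
Step 2: 260 μL + 4150 μL = 4410 μL total → factor 4410/260 = 16.962
Step 3: 0.45 mL + 3800 μL = 4.25 mL total → factor 4.25/0.45 = 9.4444
Step 4: unknown factor x
Product of known-step factors = 398.7
Overall factor = 8.00 × 10^7 PFU/mL / (4.02 × 10^3 PFU/mL) = 19900
x = 19900 / 398.7 = 49.9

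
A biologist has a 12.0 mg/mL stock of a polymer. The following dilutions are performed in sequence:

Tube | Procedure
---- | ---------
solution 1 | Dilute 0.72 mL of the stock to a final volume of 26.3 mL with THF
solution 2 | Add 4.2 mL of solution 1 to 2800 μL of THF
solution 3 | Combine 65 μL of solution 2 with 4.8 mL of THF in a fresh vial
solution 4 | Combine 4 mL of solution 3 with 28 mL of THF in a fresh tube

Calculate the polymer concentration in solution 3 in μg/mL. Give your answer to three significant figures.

Step 1: 0.72 mL brought to 26.3 mL → factor 26.3/0.72 = 36.528
Step 2: 4.2 mL + 2800 μL = 7 mL total → factor 7/4.2 = 1.6667
Step 3: 65 μL + 4.8 mL = 4865 μL total → factor 4865/65 = 74.846
Dilution factor through solution 3 = 36.528 × 1.6667 × 74.846 = 4556.6
[solution 3] = 12.0 mg/mL / 4556.6 = 0.002634 mg/mL = 2.63 μg/mL

2.63 μg/mL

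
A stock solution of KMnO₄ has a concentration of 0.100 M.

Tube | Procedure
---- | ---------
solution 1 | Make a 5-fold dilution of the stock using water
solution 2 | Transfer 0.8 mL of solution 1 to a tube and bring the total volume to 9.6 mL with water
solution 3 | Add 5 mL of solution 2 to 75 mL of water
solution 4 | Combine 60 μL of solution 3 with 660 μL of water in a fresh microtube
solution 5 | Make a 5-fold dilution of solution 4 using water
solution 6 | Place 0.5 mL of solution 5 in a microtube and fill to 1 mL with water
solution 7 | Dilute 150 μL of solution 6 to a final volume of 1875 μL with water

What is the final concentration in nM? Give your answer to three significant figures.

69.4 nM

Step 1: 5-fold → factor 5
Step 2: 0.8 mL brought to 9.6 mL → factor 9.6/0.8 = 12
Step 3: 5 mL + 75 mL = 80 mL total → factor 80/5 = 16
Step 4: 60 μL + 660 μL = 720 μL total → factor 720/60 = 12
Step 5: 5-fold → factor 5
Step 6: 0.5 mL brought to 1 mL → factor 1/0.5 = 2
Step 7: 150 μL brought to 1875 μL → factor 1875/150 = 12.5
Overall dilution factor = 5 × 12 × 16 × 12 × 5 × 2 × 12.5 = 1.44 × 10^6
Final = 0.100 M / 1.44 × 10^6 = 6.944 × 10^-8 M = 69.4 nM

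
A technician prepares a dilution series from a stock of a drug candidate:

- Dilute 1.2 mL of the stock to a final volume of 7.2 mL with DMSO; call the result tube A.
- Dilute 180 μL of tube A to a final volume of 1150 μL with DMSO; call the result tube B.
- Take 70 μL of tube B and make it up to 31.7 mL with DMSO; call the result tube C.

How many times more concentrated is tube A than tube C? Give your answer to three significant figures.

2.89 × 10^3

Step 1: 1.2 mL brought to 7.2 mL → factor 7.2/1.2 = 6
Step 2: 180 μL brought to 1150 μL → factor 1150/180 = 6.3889
Step 3: 70 μL brought to 31.7 mL → factor 31700/70 = 452.86
Dilution factor to tube A = 6; to tube C = 17360
[tube A]/[tube C] = (factor to tube C)/(factor to tube A) = 17360/6 = 2.89 × 10^3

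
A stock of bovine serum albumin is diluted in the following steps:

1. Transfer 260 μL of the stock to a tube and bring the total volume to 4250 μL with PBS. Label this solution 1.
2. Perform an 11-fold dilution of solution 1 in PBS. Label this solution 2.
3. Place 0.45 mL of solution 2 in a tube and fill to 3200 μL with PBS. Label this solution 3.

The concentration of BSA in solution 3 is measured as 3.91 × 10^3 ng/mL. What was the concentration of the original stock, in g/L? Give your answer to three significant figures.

Step 1: 260 μL brought to 4250 μL → factor 4250/260 = 16.346
Step 2: 11-fold → factor 11
Step 3: 0.45 mL brought to 3200 μL → factor 3.2/0.45 = 7.1111
Overall dilution factor = 16.346 × 11 × 7.1111 = 1278.6
Stock = 3.91 × 10^3 ng/mL × 1278.6 = 4.999 × 10^6 ng/mL = 5.00 g/L

5.00 g/L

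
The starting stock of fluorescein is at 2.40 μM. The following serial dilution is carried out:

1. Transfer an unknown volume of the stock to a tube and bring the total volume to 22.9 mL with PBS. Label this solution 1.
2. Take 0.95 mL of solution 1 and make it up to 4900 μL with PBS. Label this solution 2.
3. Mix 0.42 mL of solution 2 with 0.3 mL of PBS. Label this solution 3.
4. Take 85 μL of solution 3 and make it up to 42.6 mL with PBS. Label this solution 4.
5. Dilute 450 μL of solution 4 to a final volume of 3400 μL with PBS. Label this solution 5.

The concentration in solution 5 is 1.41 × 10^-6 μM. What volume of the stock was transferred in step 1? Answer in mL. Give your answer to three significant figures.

0.450 mL

Step 1: v brought to 22.9 mL → factor = 22.9 mL/v
Step 2: 0.95 mL brought to 4900 μL → factor 4.9/0.95 = 5.1579
Step 3: 0.42 mL + 0.3 mL = 0.72 mL total → factor 0.72/0.42 = 1.7143
Step 4: 85 μL brought to 42.6 mL → factor 42600/85 = 501.18
Step 5: 450 μL brought to 3400 μL → factor 3400/450 = 7.5556
Product of known-step factors = 33482
Overall factor = 2.40 μM / (1.41 × 10^-6 μM) = 1.7021 × 10^6
Step-1 factor = 1.7021 × 10^6 / 33482 = 50.837
v = 22.9 mL / 50.837 = 0.450 mL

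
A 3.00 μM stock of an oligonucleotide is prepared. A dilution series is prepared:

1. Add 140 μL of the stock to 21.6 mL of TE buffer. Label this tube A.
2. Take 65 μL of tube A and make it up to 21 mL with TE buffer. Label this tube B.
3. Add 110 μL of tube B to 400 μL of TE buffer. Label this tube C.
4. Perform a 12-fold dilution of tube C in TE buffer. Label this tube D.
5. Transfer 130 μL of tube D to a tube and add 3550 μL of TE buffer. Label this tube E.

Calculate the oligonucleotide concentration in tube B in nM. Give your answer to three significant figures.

Step 1: 140 μL + 21.6 mL = 21740 μL total → factor 21740/140 = 155.29
Step 2: 65 μL brought to 21 mL → factor 21000/65 = 323.08
Dilution factor through tube B = 155.29 × 323.08 = 50169
[tube B] = 3.00 μM / 50169 = 5.980 × 10^-5 μM = 0.0598 nM

0.0598 nM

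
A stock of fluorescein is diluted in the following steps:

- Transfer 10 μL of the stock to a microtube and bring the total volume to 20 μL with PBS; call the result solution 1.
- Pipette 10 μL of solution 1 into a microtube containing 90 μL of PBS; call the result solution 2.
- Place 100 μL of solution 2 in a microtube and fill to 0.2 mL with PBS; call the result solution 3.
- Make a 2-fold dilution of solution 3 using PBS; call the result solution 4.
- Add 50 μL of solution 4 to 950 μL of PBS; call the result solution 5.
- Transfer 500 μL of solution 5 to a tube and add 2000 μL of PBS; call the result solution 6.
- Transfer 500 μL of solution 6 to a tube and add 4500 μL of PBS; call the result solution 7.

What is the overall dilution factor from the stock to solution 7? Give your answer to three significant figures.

8.00 × 10^4

Step 1: 10 μL brought to 20 μL → factor 20/10 = 2
Step 2: 10 μL + 90 μL = 100 μL total → factor 100/10 = 10
Step 3: 100 μL brought to 0.2 mL → factor 200/100 = 2
Step 4: 2-fold → factor 2
Step 5: 50 μL + 950 μL = 1000 μL total → factor 1000/50 = 20
Step 6: 500 μL + 2000 μL = 2500 μL total → factor 2500/500 = 5
Step 7: 500 μL + 4500 μL = 5000 μL total → factor 5000/500 = 10
Overall dilution factor = 2 × 10 × 2 × 2 × 20 × 5 × 10 = 80000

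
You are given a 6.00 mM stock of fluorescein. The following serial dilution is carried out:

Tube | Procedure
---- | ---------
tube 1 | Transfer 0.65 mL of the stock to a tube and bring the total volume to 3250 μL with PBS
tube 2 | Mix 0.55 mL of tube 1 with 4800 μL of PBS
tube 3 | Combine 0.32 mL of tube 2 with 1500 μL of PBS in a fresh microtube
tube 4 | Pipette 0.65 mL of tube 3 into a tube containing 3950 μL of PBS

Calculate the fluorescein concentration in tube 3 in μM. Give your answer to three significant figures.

Step 1: 0.65 mL brought to 3250 μL → factor 3.25/0.65 = 5
Step 2: 0.55 mL + 4800 μL = 5.35 mL total → factor 5.35/0.55 = 9.7273
Step 3: 0.32 mL + 1500 μL = 1.82 mL total → factor 1.82/0.32 = 5.6875
Dilution factor through tube 3 = 5 × 9.7273 × 5.6875 = 276.62
[tube 3] = 6.00 mM / 276.62 = 0.02169 mM = 21.7 μM

21.7 μM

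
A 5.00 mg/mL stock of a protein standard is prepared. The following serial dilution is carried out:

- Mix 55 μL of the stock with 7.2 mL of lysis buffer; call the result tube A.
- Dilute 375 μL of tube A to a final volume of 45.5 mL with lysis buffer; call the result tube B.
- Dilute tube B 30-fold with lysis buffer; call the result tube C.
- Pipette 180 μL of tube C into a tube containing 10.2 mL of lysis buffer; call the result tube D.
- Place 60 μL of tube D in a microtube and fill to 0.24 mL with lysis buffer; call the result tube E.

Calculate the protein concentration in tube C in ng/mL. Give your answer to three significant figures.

10.4 ng/mL

Step 1: 55 μL + 7.2 mL = 7255 μL total → factor 7255/55 = 131.91
Step 2: 375 μL brought to 45.5 mL → factor 45500/375 = 121.33
Step 3: 30-fold → factor 30
Dilution factor through tube C = 131.91 × 121.33 × 30 = 4.8015 × 10^5
[tube C] = 5.00 mg/mL / 4.8015 × 10^5 = 1.041 × 10^-5 mg/mL = 10.4 ng/mL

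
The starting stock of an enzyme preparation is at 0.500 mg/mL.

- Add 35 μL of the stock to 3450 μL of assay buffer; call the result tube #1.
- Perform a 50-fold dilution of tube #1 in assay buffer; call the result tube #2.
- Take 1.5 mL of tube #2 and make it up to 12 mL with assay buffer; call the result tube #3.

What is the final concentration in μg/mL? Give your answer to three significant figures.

0.0126 μg/mL

Step 1: 35 μL + 3450 μL = 3485 μL total → factor 3485/35 = 99.571
Step 2: 50-fold → factor 50
Step 3: 1.5 mL brought to 12 mL → factor 12/1.5 = 8
Overall dilution factor = 99.571 × 50 × 8 = 39829
Final = 0.500 mg/mL / 39829 = 1.255 × 10^-5 mg/mL = 0.0126 μg/mL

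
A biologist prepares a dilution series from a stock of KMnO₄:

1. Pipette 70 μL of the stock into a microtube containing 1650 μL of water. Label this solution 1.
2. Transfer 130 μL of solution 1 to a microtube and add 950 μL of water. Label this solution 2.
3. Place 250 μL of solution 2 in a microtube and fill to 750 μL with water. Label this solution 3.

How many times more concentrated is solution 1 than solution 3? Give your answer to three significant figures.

Step 1: 70 μL + 1650 μL = 1720 μL total → factor 1720/70 = 24.571
Step 2: 130 μL + 950 μL = 1080 μL total → factor 1080/130 = 8.3077
Step 3: 250 μL brought to 750 μL → factor 750/250 = 3
Dilution factor to solution 1 = 24.571; to solution 3 = 612.4
[solution 1]/[solution 3] = (factor to solution 3)/(factor to solution 1) = 612.4/24.571 = 24.9

24.9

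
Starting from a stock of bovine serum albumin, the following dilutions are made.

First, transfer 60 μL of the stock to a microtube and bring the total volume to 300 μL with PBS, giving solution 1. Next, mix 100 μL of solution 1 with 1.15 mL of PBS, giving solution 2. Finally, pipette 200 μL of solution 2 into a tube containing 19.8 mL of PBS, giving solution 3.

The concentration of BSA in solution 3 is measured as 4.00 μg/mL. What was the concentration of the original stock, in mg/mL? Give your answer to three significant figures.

Step 1: 60 μL brought to 300 μL → factor 300/60 = 5
Step 2: 100 μL + 1.15 mL = 1250 μL total → factor 1250/100 = 12.5
Step 3: 200 μL + 19.8 mL = 20000 μL total → factor 20000/200 = 100
Overall dilution factor = 5 × 12.5 × 100 = 6250
Stock = 4.00 μg/mL × 6250 = 2.500 × 10^4 μg/mL = 25.0 mg/mL

25.0 mg/mL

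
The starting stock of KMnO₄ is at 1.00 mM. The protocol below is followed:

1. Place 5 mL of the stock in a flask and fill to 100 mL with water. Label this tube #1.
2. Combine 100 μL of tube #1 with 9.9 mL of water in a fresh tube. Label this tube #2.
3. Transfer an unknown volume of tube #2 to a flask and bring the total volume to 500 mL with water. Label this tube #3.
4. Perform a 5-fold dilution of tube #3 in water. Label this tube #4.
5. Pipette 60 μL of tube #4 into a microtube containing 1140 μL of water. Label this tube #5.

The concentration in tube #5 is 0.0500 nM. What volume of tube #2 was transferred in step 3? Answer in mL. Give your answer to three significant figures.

Step 1: 5 mL brought to 100 mL → factor 100/5 = 20
Step 2: 100 μL + 9.9 mL = 10000 μL total → factor 10000/100 = 100
Step 3: v brought to 500 mL → factor = 500 mL/v
Step 4: 5-fold → factor 5
Step 5: 60 μL + 1140 μL = 1200 μL total → factor 1200/60 = 20
Product of known-step factors = 2 × 10^5
Overall factor = 1.00 mM / (0.0500 nM) = 2 × 10^7
Step-3 factor = 2 × 10^7 / 2 × 10^5 = 100
v = 500 mL / 100 = 5.00 mL

5.00 mL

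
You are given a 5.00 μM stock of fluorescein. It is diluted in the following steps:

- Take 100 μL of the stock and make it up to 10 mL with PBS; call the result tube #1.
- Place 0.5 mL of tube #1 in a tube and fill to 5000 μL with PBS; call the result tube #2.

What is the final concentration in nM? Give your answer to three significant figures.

Step 1: 100 μL brought to 10 mL → factor 10000/100 = 100
Step 2: 0.5 mL brought to 5000 μL → factor 5/0.5 = 10
Overall dilution factor = 100 × 10 = 1000
Final = 5.00 μM / 1000 = 0.005000 μM = 5.00 nM

5.00 nM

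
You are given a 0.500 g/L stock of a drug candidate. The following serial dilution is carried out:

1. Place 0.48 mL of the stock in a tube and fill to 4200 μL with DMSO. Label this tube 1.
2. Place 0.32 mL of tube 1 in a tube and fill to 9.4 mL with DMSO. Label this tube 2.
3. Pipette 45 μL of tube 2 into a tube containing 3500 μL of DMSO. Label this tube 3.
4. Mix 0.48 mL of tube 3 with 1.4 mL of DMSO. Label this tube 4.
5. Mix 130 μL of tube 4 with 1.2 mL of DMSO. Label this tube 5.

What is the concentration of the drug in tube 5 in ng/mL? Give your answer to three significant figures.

Step 1: 0.48 mL brought to 4200 μL → factor 4.2/0.48 = 8.75
Step 2: 0.32 mL brought to 9.4 mL → factor 9.4/0.32 = 29.375
Step 3: 45 μL + 3500 μL = 3545 μL total → factor 3545/45 = 78.778
Step 4: 0.48 mL + 1.4 mL = 1.88 mL total → factor 1.88/0.48 = 3.9167
Step 5: 130 μL + 1.2 mL = 1330 μL total → factor 1330/130 = 10.231
Overall dilution factor = 8.75 × 29.375 × 78.778 × 3.9167 × 10.231 = 8.1136 × 10^5
Final = 0.500 g/L / 8.1136 × 10^5 = 6.162 × 10^-7 g/L = 0.616 ng/mL

0.616 ng/mL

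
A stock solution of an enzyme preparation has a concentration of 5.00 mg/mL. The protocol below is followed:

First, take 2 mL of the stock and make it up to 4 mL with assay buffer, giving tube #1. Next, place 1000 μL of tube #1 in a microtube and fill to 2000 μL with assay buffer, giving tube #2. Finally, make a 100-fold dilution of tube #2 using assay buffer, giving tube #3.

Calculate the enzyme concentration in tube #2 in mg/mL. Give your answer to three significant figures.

1.25 mg/mL

Step 1: 2 mL brought to 4 mL → factor 4/2 = 2
Step 2: 1000 μL brought to 2000 μL → factor 2000/1000 = 2
Dilution factor through tube #2 = 2 × 2 = 4
[tube #2] = 5.00 mg/mL / 4 = 1.25 mg/mL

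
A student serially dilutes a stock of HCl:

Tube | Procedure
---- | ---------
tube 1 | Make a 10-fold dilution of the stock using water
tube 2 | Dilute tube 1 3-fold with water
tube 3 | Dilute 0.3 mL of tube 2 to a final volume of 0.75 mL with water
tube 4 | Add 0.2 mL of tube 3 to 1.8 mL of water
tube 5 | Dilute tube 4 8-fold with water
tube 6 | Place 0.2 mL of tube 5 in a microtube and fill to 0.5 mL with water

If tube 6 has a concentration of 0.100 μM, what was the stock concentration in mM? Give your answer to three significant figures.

1.50 mM

Step 1: 10-fold → factor 10
Step 2: 3-fold → factor 3
Step 3: 0.3 mL brought to 0.75 mL → factor 0.75/0.3 = 2.5
Step 4: 0.2 mL + 1.8 mL = 2 mL total → factor 2/0.2 = 10
Step 5: 8-fold → factor 8
Step 6: 0.2 mL brought to 0.5 mL → factor 0.5/0.2 = 2.5
Overall dilution factor = 10 × 3 × 2.5 × 10 × 8 × 2.5 = 15000
Stock = 0.100 μM × 15000 = 1500 μM = 1.50 mM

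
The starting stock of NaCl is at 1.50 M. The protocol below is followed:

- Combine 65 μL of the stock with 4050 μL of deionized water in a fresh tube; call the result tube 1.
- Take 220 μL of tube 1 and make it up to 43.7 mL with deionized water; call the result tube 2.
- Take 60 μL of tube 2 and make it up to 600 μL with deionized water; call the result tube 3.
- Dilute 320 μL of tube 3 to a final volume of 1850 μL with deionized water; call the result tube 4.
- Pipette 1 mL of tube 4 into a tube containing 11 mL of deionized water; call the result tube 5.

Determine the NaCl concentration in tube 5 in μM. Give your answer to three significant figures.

Step 1: 65 μL + 4050 μL = 4115 μL total → factor 4115/65 = 63.308
Step 2: 220 μL brought to 43.7 mL → factor 43700/220 = 198.64
Step 3: 60 μL brought to 600 μL → factor 600/60 = 10
Step 4: 320 μL brought to 1850 μL → factor 1850/320 = 5.7812
Step 5: 1 mL + 11 mL = 12 mL total → factor 12/1 = 12
Overall dilution factor = 63.308 × 198.64 × 10 × 5.7812 × 12 = 8.7241 × 10^6
Final = 1.50 M / 8.7241 × 10^6 = 1.719 × 10^-7 M = 0.172 μM

0.172 μM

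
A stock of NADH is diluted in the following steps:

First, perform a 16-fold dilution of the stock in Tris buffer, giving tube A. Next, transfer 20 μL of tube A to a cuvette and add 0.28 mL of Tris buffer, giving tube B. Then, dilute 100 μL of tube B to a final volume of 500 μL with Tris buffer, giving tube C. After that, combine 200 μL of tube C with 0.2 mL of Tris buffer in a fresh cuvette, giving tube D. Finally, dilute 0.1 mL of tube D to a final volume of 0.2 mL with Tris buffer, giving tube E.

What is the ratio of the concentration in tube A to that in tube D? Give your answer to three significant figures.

150

Step 1: 16-fold → factor 16
Step 2: 20 μL + 0.28 mL = 300 μL total → factor 300/20 = 15
Step 3: 100 μL brought to 500 μL → factor 500/100 = 5
Step 4: 200 μL + 0.2 mL = 400 μL total → factor 400/200 = 2
Dilution factor to tube A = 16; to tube D = 2400
[tube A]/[tube D] = (factor to tube D)/(factor to tube A) = 2400/16 = 150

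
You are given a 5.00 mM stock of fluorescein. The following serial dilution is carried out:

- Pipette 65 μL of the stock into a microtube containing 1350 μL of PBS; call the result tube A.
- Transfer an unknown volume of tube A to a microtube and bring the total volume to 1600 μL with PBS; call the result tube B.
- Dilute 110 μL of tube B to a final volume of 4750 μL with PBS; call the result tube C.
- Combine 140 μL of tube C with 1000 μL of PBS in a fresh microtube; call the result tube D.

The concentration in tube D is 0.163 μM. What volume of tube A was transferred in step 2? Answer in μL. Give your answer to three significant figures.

399 μL

Step 1: 65 μL + 1350 μL = 1415 μL total → factor 1415/65 = 21.769
Step 2: v brought to 1600 μL → factor = 1600 μL/v
Step 3: 110 μL brought to 4750 μL → factor 4750/110 = 43.182
Step 4: 140 μL + 1000 μL = 1140 μL total → factor 1140/140 = 8.1429
Product of known-step factors = 7654.6
Overall factor = 5.00 mM / (0.163 μM) = 30675
Step-2 factor = 30675 / 7654.6 = 4.0074
v = 1600 μL / 4.0074 = 399 μL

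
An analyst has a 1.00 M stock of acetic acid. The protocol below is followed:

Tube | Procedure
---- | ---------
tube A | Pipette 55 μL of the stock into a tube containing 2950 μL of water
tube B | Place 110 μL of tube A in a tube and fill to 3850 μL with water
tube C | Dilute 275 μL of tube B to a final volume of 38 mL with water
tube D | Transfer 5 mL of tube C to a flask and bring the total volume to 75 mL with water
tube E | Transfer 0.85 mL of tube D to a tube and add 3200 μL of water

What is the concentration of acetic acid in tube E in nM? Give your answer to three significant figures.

53.0 nM

Step 1: 55 μL + 2950 μL = 3005 μL total → factor 3005/55 = 54.636
Step 2: 110 μL brought to 3850 μL → factor 3850/110 = 35
Step 3: 275 μL brought to 38 mL → factor 38000/275 = 138.18
Step 4: 5 mL brought to 75 mL → factor 75/5 = 15
Step 5: 0.85 mL + 3200 μL = 4.05 mL total → factor 4.05/0.85 = 4.7647
Overall dilution factor = 54.636 × 35 × 138.18 × 15 × 4.7647 = 1.8885 × 10^7
Final = 1.00 M / 1.8885 × 10^7 = 5.295 × 10^-8 M = 53.0 nM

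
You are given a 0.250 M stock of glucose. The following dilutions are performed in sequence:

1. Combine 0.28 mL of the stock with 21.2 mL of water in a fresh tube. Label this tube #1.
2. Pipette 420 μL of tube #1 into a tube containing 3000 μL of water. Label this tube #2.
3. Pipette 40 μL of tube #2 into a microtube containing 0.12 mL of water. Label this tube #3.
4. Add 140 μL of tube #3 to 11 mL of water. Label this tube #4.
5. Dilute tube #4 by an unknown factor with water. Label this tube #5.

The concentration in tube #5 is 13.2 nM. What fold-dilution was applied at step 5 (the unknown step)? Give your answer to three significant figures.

Step 1: 0.28 mL + 21.2 mL = 21.48 mL total → factor 21.48/0.28 = 76.714
Step 2: 420 μL + 3000 μL = 3420 μL total → factor 3420/420 = 8.1429
Step 3: 40 μL + 0.12 mL = 160 μL total → factor 160/40 = 4
Step 4: 140 μL + 11 mL = 11140 μL total → factor 11140/140 = 79.571
Step 5: unknown factor x
Product of known-step factors = 1.9882 × 10^5
Overall factor = 0.250 M / (13.2 nM) = 1.8939 × 10^7
x = 1.8939 × 10^7 / 1.9882 × 10^5 = 95.3

95.3-fold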